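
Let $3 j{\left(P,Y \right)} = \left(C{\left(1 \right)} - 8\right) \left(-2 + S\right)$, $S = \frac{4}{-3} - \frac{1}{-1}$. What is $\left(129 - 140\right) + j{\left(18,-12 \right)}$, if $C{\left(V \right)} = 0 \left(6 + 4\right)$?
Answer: $- \frac{43}{9} \approx -4.7778$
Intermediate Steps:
$C{\left(V \right)} = 0$ ($C{\left(V \right)} = 0 \cdot 10 = 0$)
$S = - \frac{1}{3}$ ($S = 4 \left(- \frac{1}{3}\right) - -1 = - \frac{4}{3} + 1 = - \frac{1}{3} \approx -0.33333$)
$j{\left(P,Y \right)} = \frac{56}{9}$ ($j{\left(P,Y \right)} = \frac{\left(0 - 8\right) \left(-2 - \frac{1}{3}\right)}{3} = \frac{\left(-8\right) \left(- \frac{7}{3}\right)}{3} = \frac{1}{3} \cdot \frac{56}{3} = \frac{56}{9}$)
$\left(129 - 140\right) + j{\left(18,-12 \right)} = \left(129 - 140\right) + \frac{56}{9} = -11 + \frac{56}{9} = - \frac{43}{9}$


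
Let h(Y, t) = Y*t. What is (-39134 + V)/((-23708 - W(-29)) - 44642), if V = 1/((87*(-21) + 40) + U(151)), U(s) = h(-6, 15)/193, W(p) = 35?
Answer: 13500486647/23591525685 ≈ 0.57226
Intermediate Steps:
U(s) = -90/193 (U(s) = -6*15/193 = -90*1/193 = -90/193)
V = -193/344981 (V = 1/((87*(-21) + 40) - 90/193) = 1/((-1827 + 40) - 90/193) = 1/(-1787 - 90/193) = 1/(-344981/193) = -193/344981 ≈ -0.00055945)
(-39134 + V)/((-23708 - W(-29)) - 44642) = (-39134 - 193/344981)/((-23708 - 1*35) - 44642) = -13500486647/(344981*((-23708 - 35) - 44642)) = -13500486647/(344981*(-23743 - 44642)) = -13500486647/344981/(-68385) = -13500486647/344981*(-1/68385) = 13500486647/23591525685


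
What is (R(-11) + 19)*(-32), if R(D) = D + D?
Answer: 96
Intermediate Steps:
R(D) = 2*D
(R(-11) + 19)*(-32) = (2*(-11) + 19)*(-32) = (-22 + 19)*(-32) = -3*(-32) = 96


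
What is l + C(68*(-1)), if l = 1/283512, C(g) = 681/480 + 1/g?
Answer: 135341881/96394080 ≈ 1.4040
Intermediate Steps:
C(g) = 227/160 + 1/g (C(g) = 681*(1/480) + 1/g = 227/160 + 1/g)
l = 1/283512 ≈ 3.5272e-6
l + C(68*(-1)) = 1/283512 + (227/160 + 1/(68*(-1))) = 1/283512 + (227/160 + 1/(-68)) = 1/283512 + (227/160 - 1/68) = 1/283512 + 3819/2720 = 135341881/96394080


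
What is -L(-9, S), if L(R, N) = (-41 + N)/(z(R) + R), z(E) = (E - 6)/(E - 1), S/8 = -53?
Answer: -62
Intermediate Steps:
S = -424 (S = 8*(-53) = -424)
z(E) = (-6 + E)/(-1 + E)
L(R, N) = (-41 + N)/(R + (-6 + R)/(-1 + R)) (L(R, N) = (-41 + N)/((-6 + R)/(-1 + R) + R) = (-41 + N)/(R + (-6 + R)/(-1 + R)))
-L(-9, S) = -(-1 - 9)*(-41 - 424)/(-6 - 9 - 9*(-1 - 9)) = -(-10)*(-465)/(-6 - 9 - 9*(-10)) = -(-10)*(-465)/(-6 - 9 + 90) = -(-10)*(-465)/75 = -1*62 = -62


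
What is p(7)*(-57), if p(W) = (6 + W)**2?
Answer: -9633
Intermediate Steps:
p(7)*(-57) = (6 + 7)**2*(-57) = 13**2*(-57) = 169*(-57) = -9633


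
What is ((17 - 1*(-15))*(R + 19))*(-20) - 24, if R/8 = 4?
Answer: -32664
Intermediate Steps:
R = 32 (R = 8*4 = 32)
((17 - 1*(-15))*(R + 19))*(-20) - 24 = ((17 - 1*(-15))*(32 + 19))*(-20) - 24 = ((17 + 15)*51)*(-20) - 24 = (32*51)*(-20) - 24 = 1632*(-20) - 24 = -32640 - 24 = -32664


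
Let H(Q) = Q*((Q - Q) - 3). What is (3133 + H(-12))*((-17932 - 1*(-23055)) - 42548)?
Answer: -118599825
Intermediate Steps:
H(Q) = -3*Q (H(Q) = Q*(0 - 3) = Q*(-3) = -3*Q)
(3133 + H(-12))*((-17932 - 1*(-23055)) - 42548) = (3133 - 3*(-12))*((-17932 - 1*(-23055)) - 42548) = (3133 + 36)*((-17932 + 23055) - 42548) = 3169*(5123 - 42548) = 3169*(-37425) = -118599825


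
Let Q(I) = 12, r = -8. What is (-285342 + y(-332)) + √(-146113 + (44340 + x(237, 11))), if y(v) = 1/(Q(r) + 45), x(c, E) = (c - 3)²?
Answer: -16264493/57 + I*√47017 ≈ -2.8534e+5 + 216.83*I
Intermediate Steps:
x(c, E) = (-3 + c)²
y(v) = 1/57 (y(v) = 1/(12 + 45) = 1/57)
(-285342 + y(-332)) + √(-146113 + (44340 + x(237, 11))) = (-285342 + 1/57) + √(-146113 + (44340 + (-3 + 237)²)) = -16264493/57 + √(-146113 + (44340 + 234²)) = -16264493/57 + √(-146113 + (44340 + 54756)) = -16264493/57 + √(-146113 + 99096) = -16264493/57 + √(-47017) = -16264493/57 + I*√47017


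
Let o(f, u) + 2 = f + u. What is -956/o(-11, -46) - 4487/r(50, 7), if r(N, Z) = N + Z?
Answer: -210241/3363 ≈ -62.516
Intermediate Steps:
o(f, u) = -2 + f + u (o(f, u) = -2 + (f + u) = -2 + f + u)
-956/o(-11, -46) - 4487/r(50, 7) = -956/(-2 - 11 - 46) - 4487/(50 + 7) = -956/(-59) - 4487/57 = -956*(-1/59) - 4487*1/57 = 956/59 - 4487/57 = -210241/3363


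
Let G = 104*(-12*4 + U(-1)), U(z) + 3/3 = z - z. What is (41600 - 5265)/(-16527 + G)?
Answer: -36335/21623 ≈ -1.6804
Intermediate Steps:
U(z) = -1 (U(z) = -1 + (z - z) = -1 + 0 = -1)
G = -5096 (G = 104*(-12*4 - 1) = 104*(-48 - 1) = 104*(-49) = -5096)
(41600 - 5265)/(-16527 + G) = (41600 - 5265)/(-16527 - 5096) = 36335/(-21623) = 36335*(-1/21623) = -36335/21623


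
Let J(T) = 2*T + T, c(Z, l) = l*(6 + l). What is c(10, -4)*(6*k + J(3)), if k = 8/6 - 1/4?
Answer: -124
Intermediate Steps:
J(T) = 3*T
k = 13/12 (k = 8*(⅙) - 1*¼ = 4/3 - ¼ = 13/12 ≈ 1.0833)
c(10, -4)*(6*k + J(3)) = (-4*(6 - 4))*(6*(13/12) + 3*3) = (-4*2)*(13/2 + 9) = -8*31/2 = -124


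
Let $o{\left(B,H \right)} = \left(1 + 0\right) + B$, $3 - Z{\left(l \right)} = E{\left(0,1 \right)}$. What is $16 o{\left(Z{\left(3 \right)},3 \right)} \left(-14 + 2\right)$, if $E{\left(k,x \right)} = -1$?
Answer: $-960$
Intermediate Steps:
$Z{\left(l \right)} = 4$ ($Z{\left(l \right)} = 3 - -1 = 3 + 1 = 4$)
$o{\left(B,H \right)} = 1 + B$
$16 o{\left(Z{\left(3 \right)},3 \right)} \left(-14 + 2\right) = 16 \left(1 + 4\right) \left(-14 + 2\right) = 16 \cdot 5 \left(-12\right) = 80 \left(-12\right) = -960$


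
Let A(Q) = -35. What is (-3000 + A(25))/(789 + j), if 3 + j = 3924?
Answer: -607/942 ≈ -0.64437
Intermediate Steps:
j = 3921 (j = -3 + 3924 = 3921)
(-3000 + A(25))/(789 + j) = (-3000 - 35)/(789 + 3921) = -3035/4710 = -3035*1/4710 = -607/942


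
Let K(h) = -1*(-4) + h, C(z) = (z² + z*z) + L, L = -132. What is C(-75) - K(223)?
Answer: 10891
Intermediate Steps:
C(z) = -132 + 2*z² (C(z) = (z² + z*z) - 132 = (z² + z²) - 132 = 2*z² - 132 = -132 + 2*z²)
K(h) = 4 + h
C(-75) - K(223) = (-132 + 2*(-75)²) - (4 + 223) = (-132 + 2*5625) - 1*227 = (-132 + 11250) - 227 = 11118 - 227 = 10891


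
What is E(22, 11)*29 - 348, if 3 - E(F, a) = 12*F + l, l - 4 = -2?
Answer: -7975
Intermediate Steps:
l = 2 (l = 4 - 2 = 2)
E(F, a) = 1 - 12*F (E(F, a) = 3 - (12*F + 2) = 3 - (2 + 12*F) = 3 + (-2 - 12*F) = 1 - 12*F)
E(22, 11)*29 - 348 = (1 - 12*22)*29 - 348 = (1 - 264)*29 - 348 = -263*29 - 348 = -7627 - 348 = -7975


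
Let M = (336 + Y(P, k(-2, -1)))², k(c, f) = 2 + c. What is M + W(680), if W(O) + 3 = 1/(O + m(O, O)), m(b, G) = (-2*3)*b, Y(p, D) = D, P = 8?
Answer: 383836199/3400 ≈ 1.1289e+5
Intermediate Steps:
m(b, G) = -6*b
M = 112896 (M = (336 + (2 - 2))² = (336 + 0)² = 336² = 112896)
W(O) = -3 - 1/(5*O) (W(O) = -3 + 1/(O - 6*O) = -3 + 1/(-5*O) = -3 - 1/(5*O))
M + W(680) = 112896 + (-3 - ⅕/680) = 112896 + (-3 - ⅕*1/680) = 112896 + (-3 - 1/3400) = 112896 - 10201/3400 = 383836199/3400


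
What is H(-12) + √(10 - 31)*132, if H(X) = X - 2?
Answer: -14 + 132*I*√21 ≈ -14.0 + 604.9*I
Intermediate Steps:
H(X) = -2 + X
H(-12) + √(10 - 31)*132 = (-2 - 12) + √(10 - 31)*132 = -14 + √(-21)*132 = -14 + (I*√21)*132 = -14 + 132*I*√21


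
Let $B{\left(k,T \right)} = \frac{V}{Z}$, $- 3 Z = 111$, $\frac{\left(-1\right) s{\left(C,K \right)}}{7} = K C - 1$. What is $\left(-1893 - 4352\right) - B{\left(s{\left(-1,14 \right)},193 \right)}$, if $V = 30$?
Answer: $- \frac{231035}{37} \approx -6244.2$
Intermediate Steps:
$s{\left(C,K \right)} = 7 - 7 C K$ ($s{\left(C,K \right)} = - 7 \left(K C - 1\right) = - 7 \left(C K - 1\right) = - 7 \left(-1 + C K\right) = 7 - 7 C K$)
$Z = -37$ ($Z = \left(- \frac{1}{3}\right) 111 = -37$)
$B{\left(k,T \right)} = - \frac{30}{37}$ ($B{\left(k,T \right)} = \frac{30}{-37} = 30 \left(- \frac{1}{37}\right) = - \frac{30}{37}$)
$\left(-1893 - 4352\right) - B{\left(s{\left(-1,14 \right)},193 \right)} = \left(-1893 - 4352\right) - - \frac{30}{37} = -6245 + \frac{30}{37} = - \frac{231035}{37}$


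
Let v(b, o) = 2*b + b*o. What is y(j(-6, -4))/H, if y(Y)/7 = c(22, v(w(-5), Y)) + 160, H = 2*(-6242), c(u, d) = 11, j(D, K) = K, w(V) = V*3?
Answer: -1197/12484 ≈ -0.095883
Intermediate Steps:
w(V) = 3*V
H = -12484
y(Y) = 1197 (y(Y) = 7*(11 + 160) = 7*171 = 1197)
y(j(-6, -4))/H = 1197/(-12484) = 1197*(-1/12484) = -1197/12484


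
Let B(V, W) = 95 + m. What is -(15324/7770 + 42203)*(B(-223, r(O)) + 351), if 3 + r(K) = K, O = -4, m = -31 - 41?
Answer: -20441134186/1295 ≈ -1.5785e+7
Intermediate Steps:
m = -72
r(K) = -3 + K
B(V, W) = 23 (B(V, W) = 95 - 72 = 23)
-(15324/7770 + 42203)*(B(-223, r(O)) + 351) = -(15324/7770 + 42203)*(23 + 351) = -(15324*(1/7770) + 42203)*374 = -(2554/1295 + 42203)*374 = -54655439*374/1295 = -1*20441134186/1295 = -20441134186/1295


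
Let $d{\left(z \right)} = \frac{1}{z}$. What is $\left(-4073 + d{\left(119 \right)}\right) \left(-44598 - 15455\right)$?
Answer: $\frac{4158121194}{17} \approx 2.446 \cdot 10^{8}$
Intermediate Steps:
$\left(-4073 + d{\left(119 \right)}\right) \left(-44598 - 15455\right) = \left(-4073 + \frac{1}{119}\right) \left(-44598 - 15455\right) = \left(-4073 + \frac{1}{119}\right) \left(-60053\right) = \left(- \frac{484686}{119}\right) \left(-60053\right) = \frac{4158121194}{17}$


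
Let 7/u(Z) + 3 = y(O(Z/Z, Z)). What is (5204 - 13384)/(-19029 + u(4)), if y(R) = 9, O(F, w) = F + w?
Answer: 49080/114167 ≈ 0.42990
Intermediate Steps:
u(Z) = 7/6 (u(Z) = 7/(-3 + 9) = 7/6)
(5204 - 13384)/(-19029 + u(4)) = (5204 - 13384)/(-19029 + 7/6) = -8180/(-114167/6) = -8180*(-6/114167) = 49080/114167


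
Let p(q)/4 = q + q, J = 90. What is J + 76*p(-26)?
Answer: -15718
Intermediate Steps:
p(q) = 8*q (p(q) = 4*(q + q) = 4*(2*q) = 8*q)
J + 76*p(-26) = 90 + 76*(8*(-26)) = 90 + 76*(-208) = 90 - 15808 = -15718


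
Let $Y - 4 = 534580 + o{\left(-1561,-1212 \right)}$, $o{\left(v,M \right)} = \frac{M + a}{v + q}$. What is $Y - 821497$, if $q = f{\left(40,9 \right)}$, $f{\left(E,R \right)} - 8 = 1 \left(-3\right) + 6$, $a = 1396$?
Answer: $- \frac{222357667}{775} \approx -2.8691 \cdot 10^{5}$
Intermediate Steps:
$f{\left(E,R \right)} = 11$ ($f{\left(E,R \right)} = 8 + \left(1 \left(-3\right) + 6\right) = 8 + \left(-3 + 6\right) = 8 + 3 = 11$)
$q = 11$
$o{\left(v,M \right)} = \frac{1396 + M}{11 + v}$ ($o{\left(v,M \right)} = \frac{M + 1396}{v + 11} = \frac{1396 + M}{11 + v}$)
$Y = \frac{414302508}{775}$ ($Y = 4 + \left(534580 + \frac{1396 - 1212}{11 - 1561}\right) = 4 + \left(534580 + \frac{1}{-1550} \cdot 184\right) = 4 + \left(534580 - \frac{92}{775}\right) = 4 + \frac{414299408}{775} = \frac{414302508}{775} \approx 5.3458 \cdot 10^{5}$)
$Y - 821497 = \frac{414302508}{775} - 821497 = - \frac{222357667}{775}$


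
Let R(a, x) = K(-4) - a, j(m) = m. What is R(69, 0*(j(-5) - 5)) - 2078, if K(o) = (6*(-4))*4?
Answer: -2243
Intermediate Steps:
K(o) = -96 (K(o) = -24*4 = -96)
R(a, x) = -96 - a
R(69, 0*(j(-5) - 5)) - 2078 = (-96 - 1*69) - 2078 = (-96 - 69) - 2078 = -165 - 2078 = -2243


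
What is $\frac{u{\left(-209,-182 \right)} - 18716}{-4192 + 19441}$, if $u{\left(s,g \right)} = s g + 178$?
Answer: $\frac{500}{391} \approx 1.2788$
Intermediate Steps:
$u{\left(s,g \right)} = 178 + g s$ ($u{\left(s,g \right)} = g s + 178 = 178 + g s$)
$\frac{u{\left(-209,-182 \right)} - 18716}{-4192 + 19441} = \frac{\left(178 - -38038\right) - 18716}{-4192 + 19441} = \frac{\left(178 + 38038\right) - 18716}{15249} = \left(38216 - 18716\right) \frac{1}{15249} = 19500 \cdot \frac{1}{15249} = \frac{500}{391}$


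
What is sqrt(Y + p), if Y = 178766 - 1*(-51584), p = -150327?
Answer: sqrt(80023) ≈ 282.88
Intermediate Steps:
Y = 230350 (Y = 178766 + 51584 = 230350)
sqrt(Y + p) = sqrt(230350 - 150327) = sqrt(80023)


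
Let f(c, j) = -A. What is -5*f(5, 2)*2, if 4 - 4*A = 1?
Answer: 15/2 ≈ 7.5000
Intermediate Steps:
A = ¾ (A = 1 - ¼*1 = 1 - ¼ = ¾ ≈ 0.75000)
f(c, j) = -¾ (f(c, j) = -1*¾ = -¾)
-5*f(5, 2)*2 = -5*(-¾)*2 = (15/4)*2 = 15/2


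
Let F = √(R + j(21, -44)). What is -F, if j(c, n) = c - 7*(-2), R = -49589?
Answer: -3*I*√5506 ≈ -222.61*I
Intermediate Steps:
j(c, n) = 14 + c (j(c, n) = c + 14 = 14 + c)
F = 3*I*√5506 (F = √(-49589 + (14 + 21)) = √(-49589 + 35) = √(-49554) = 3*I*√5506 ≈ 222.61*I)
-F = -3*I*√5506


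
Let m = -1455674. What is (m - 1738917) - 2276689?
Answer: -5471280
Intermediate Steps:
(m - 1738917) - 2276689 = (-1455674 - 1738917) - 2276689 = -3194591 - 2276689 = -5471280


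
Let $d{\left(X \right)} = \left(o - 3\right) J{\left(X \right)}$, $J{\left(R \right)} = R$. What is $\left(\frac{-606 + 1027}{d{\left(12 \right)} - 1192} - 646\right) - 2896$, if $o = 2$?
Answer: $- \frac{4264989}{1204} \approx -3542.4$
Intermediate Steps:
$d{\left(X \right)} = - X$ ($d{\left(X \right)} = \left(2 - 3\right) X = - X$)
$\left(\frac{-606 + 1027}{d{\left(12 \right)} - 1192} - 646\right) - 2896 = \left(\frac{-606 + 1027}{\left(-1\right) 12 - 1192} - 646\right) - 2896 = \left(\frac{421}{-12 - 1192} + \left(-1518 + 872\right)\right) - 2896 = \left(\frac{421}{-1204} - 646\right) - 2896 = \left(421 \left(- \frac{1}{1204}\right) - 646\right) - 2896 = \left(- \frac{421}{1204} - 646\right) - 2896 = - \frac{778205}{1204} - 2896 = - \frac{4264989}{1204}$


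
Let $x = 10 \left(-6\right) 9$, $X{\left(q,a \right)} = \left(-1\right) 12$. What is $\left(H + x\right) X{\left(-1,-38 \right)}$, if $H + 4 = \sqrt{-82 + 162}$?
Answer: $6528 - 48 \sqrt{5} \approx 6420.7$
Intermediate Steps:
$X{\left(q,a \right)} = -12$
$x = -540$ ($x = \left(-60\right) 9 = -540$)
$H = -4 + 4 \sqrt{5}$ ($H = -4 + \sqrt{-82 + 162} = -4 + \sqrt{80} = -4 + 4 \sqrt{5} \approx 4.9443$)
$\left(H + x\right) X{\left(-1,-38 \right)} = \left(\left(-4 + 4 \sqrt{5}\right) - 540\right) \left(-12\right) = \left(-544 + 4 \sqrt{5}\right) \left(-12\right) = 6528 - 48 \sqrt{5}$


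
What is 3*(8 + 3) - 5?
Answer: 28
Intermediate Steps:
3*(8 + 3) - 5 = 3*11 - 5 = 33 - 5 = 28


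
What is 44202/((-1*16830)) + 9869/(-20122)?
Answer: -175921319/56442210 ≈ -3.1168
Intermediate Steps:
44202/((-1*16830)) + 9869/(-20122) = 44202/(-16830) + 9869*(-1/20122) = 44202*(-1/16830) - 9869/20122 = -7367/2805 - 9869/20122 = -175921319/56442210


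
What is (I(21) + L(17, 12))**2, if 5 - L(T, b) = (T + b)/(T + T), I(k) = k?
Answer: 731025/1156 ≈ 632.38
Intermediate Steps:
L(T, b) = 5 - (T + b)/(2*T) (L(T, b) = 5 - (T + b)/(T + T) = 5 - (T + b)/(2*T))
(I(21) + L(17, 12))**2 = (21 + (1/2)*(-1*12 + 9*17)/17)**2 = (21 + (1/2)*(1/17)*(-12 + 153))**2 = (21 + (1/2)*(1/17)*141)**2 = (21 + 141/34)**2 = (855/34)**2 = 731025/1156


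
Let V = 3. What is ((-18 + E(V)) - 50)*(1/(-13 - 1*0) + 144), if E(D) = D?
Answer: -9355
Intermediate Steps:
((-18 + E(V)) - 50)*(1/(-13 - 1*0) + 144) = ((-18 + 3) - 50)*(1/(-13 - 1*0) + 144) = (-15 - 50)*(1/(-13 + 0) + 144) = -65*(1/(-13) + 144) = -65*(-1/13 + 144) = -65*1871/13 = -9355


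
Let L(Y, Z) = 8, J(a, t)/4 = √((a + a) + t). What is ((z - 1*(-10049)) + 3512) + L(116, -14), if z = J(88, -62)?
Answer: 13569 + 4*√114 ≈ 13612.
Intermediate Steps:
J(a, t) = 4*√(t + 2*a) (J(a, t) = 4*√((a + a) + t) = 4*√(2*a + t) = 4*√(t + 2*a))
z = 4*√114 (z = 4*√(-62 + 2*88) = 4*√(-62 + 176) = 4*√114 ≈ 42.708)
((z - 1*(-10049)) + 3512) + L(116, -14) = ((4*√114 - 1*(-10049)) + 3512) + 8 = ((4*√114 + 10049) + 3512) + 8 = ((10049 + 4*√114) + 3512) + 8 = (13561 + 4*√114) + 8 = 13569 + 4*√114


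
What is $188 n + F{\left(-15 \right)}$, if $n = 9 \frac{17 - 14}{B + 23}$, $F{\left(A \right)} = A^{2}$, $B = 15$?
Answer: $\frac{6813}{19} \approx 358.58$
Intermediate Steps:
$n = \frac{27}{38}$ ($n = 9 \frac{17 - 14}{15 + 23} = 9 \cdot \frac{3}{38} = \frac{27}{38} \approx 0.71053$)
$188 n + F{\left(-15 \right)} = 188 \cdot \frac{27}{38} + \left(-15\right)^{2} = \frac{2538}{19} + 225 = \frac{6813}{19}$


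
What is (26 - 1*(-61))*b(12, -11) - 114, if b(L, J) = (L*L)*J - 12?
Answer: -138966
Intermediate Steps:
b(L, J) = -12 + J*L² (b(L, J) = L²*J - 12 = J*L² - 12 = -12 + J*L²)
(26 - 1*(-61))*b(12, -11) - 114 = (26 - 1*(-61))*(-12 - 11*12²) - 114 = (26 + 61)*(-12 - 11*144) - 114 = 87*(-12 - 1584) - 114 = 87*(-1596) - 114 = -138852 - 114 = -138966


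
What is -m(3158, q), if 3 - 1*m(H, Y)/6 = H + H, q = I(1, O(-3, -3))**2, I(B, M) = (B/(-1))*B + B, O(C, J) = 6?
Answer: 37878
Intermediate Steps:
I(B, M) = B - B**2 (I(B, M) = (B*(-1))*B + B = (-B)*B + B = -B**2 + B = B - B**2)
q = 0 (q = (1*(1 - 1*1))**2 = (1*(1 - 1))**2 = (1*0)**2 = 0**2 = 0)
m(H, Y) = 18 - 12*H (m(H, Y) = 18 - 6*(H + H) = 18 - 12*H)
-m(3158, q) = -(18 - 12*3158) = -(18 - 37896) = -1*(-37878) = 37878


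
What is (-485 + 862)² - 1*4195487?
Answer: -4053358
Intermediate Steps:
(-485 + 862)² - 1*4195487 = 377² - 4195487 = 142129 - 4195487 = -4053358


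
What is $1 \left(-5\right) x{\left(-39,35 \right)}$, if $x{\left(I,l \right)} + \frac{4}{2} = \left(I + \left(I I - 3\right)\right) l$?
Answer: $-258815$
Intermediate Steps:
$x{\left(I,l \right)} = -2 + l \left(-3 + I + I^{2}\right)$ ($x{\left(I,l \right)} = -2 + \left(I + \left(I I - 3\right)\right) l = -2 + \left(I + \left(I^{2} - 3\right)\right) l = -2 + \left(I + \left(-3 + I^{2}\right)\right) l = -2 + \left(-3 + I + I^{2}\right) l = -2 + l \left(-3 + I + I^{2}\right)$)
$1 \left(-5\right) x{\left(-39,35 \right)} = 1 \left(-5\right) \left(-2 - 105 - 1365 + 35 \left(-39\right)^{2}\right) = - 5 \left(-2 - 105 - 1365 + 35 \cdot 1521\right) = - 5 \left(-2 - 105 - 1365 + 53235\right) = \left(-5\right) 51763 = -258815$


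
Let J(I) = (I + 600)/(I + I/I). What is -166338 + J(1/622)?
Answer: -103255373/623 ≈ -1.6574e+5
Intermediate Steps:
J(I) = (600 + I)/(1 + I) (J(I) = (600 + I)/(I + 1) = (600 + I)/(1 + I))
-166338 + J(1/622) = -166338 + (600 + 1/622)/(1 + 1/622) = -166338 + (373201/622)/(623/622) = -166338 + (622/623)*(373201/622) = -166338 + 373201/623 = -103255373/623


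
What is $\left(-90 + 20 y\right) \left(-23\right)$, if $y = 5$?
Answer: $-230$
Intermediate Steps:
$\left(-90 + 20 y\right) \left(-23\right) = \left(-90 + 20 \cdot 5\right) \left(-23\right) = \left(-90 + 100\right) \left(-23\right) = 10 \left(-23\right) = -230$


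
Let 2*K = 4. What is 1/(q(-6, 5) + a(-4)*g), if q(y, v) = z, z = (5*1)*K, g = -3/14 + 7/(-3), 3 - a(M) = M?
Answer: -6/47 ≈ -0.12766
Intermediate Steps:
K = 2 (K = (½)*4 = 2)
a(M) = 3 - M
g = -107/42 (g = -3*1/14 + 7*(-⅓) = -3/14 - 7/3 = -107/42 ≈ -2.5476)
z = 10 (z = (5*1)*2 = 5*2 = 10)
q(y, v) = 10
1/(q(-6, 5) + a(-4)*g) = 1/(10 + (3 - 1*(-4))*(-107/42)) = 1/(10 + (3 + 4)*(-107/42)) = 1/(10 + 7*(-107/42)) = 1/(10 - 107/6) = 1/(-47/6) = -6/47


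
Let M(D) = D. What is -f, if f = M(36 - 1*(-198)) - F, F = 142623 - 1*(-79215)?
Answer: 221604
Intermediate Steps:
F = 221838 (F = 142623 + 79215 = 221838)
f = -221604 (f = (36 - 1*(-198)) - 1*221838 = (36 + 198) - 221838 = 234 - 221838 = -221604)
-f = -1*(-221604) = 221604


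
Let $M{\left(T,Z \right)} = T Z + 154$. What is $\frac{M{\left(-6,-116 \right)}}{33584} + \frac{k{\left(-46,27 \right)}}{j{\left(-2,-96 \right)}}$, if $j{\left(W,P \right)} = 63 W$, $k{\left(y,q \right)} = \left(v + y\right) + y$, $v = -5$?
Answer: $\frac{841187}{1057896} \approx 0.79515$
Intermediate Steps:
$M{\left(T,Z \right)} = 154 + T Z$
$k{\left(y,q \right)} = -5 + 2 y$ ($k{\left(y,q \right)} = \left(-5 + y\right) + y = -5 + 2 y$)
$\frac{M{\left(-6,-116 \right)}}{33584} + \frac{k{\left(-46,27 \right)}}{j{\left(-2,-96 \right)}} = \frac{154 - -696}{33584} + \frac{-5 + 2 \left(-46\right)}{63 \left(-2\right)} = \left(154 + 696\right) \frac{1}{33584} + \frac{-5 - 92}{-126} = 850 \cdot \frac{1}{33584} - - \frac{97}{126} = \frac{425}{16792} + \frac{97}{126} = \frac{841187}{1057896}$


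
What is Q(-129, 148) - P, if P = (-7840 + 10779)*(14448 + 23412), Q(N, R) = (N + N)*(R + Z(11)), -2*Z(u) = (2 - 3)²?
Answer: -111308595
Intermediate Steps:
Z(u) = -½ (Z(u) = -(2 - 3)²/2 = -½*(-1)² = -½*1 = -½)
Q(N, R) = 2*N*(-½ + R) (Q(N, R) = (N + N)*(R - ½) = (2*N)*(-½ + R) = 2*N*(-½ + R))
P = 111270540 (P = 2939*37860 = 111270540)
Q(-129, 148) - P = -129*(-1 + 2*148) - 1*111270540 = -129*(-1 + 296) - 111270540 = -129*295 - 111270540 = -38055 - 111270540 = -111308595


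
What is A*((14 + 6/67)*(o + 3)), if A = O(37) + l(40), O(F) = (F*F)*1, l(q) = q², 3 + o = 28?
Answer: 78476608/67 ≈ 1.1713e+6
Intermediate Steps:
o = 25 (o = -3 + 28 = 25)
O(F) = F² (O(F) = F²*1 = F²)
A = 2969 (A = 37² + 40² = 1369 + 1600 = 2969)
A*((14 + 6/67)*(o + 3)) = 2969*((14 + 6/67)*(25 + 3)) = 2969*((14 + 6*(1/67))*28) = 2969*((14 + 6/67)*28) = 2969*((944/67)*28) = 2969*(26432/67) = 78476608/67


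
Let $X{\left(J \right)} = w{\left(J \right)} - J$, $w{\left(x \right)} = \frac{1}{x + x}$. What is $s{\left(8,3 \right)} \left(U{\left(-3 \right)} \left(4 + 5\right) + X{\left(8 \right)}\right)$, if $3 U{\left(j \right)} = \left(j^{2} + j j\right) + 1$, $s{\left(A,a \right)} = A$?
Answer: $\frac{785}{2} \approx 392.5$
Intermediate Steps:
$U{\left(j \right)} = \frac{1}{3} + \frac{2 j^{2}}{3}$ ($U{\left(j \right)} = \frac{\left(j^{2} + j j\right) + 1}{3} = \frac{\left(j^{2} + j^{2}\right) + 1}{3} = \frac{2 j^{2} + 1}{3} = \frac{1 + 2 j^{2}}{3} = \frac{1}{3} + \frac{2 j^{2}}{3}$)
$w{\left(x \right)} = \frac{1}{2 x}$
$X{\left(J \right)} = \frac{1}{2 J} - J$
$s{\left(8,3 \right)} \left(U{\left(-3 \right)} \left(4 + 5\right) + X{\left(8 \right)}\right) = 8 \left(\left(\frac{1}{3} + \frac{2 \left(-3\right)^{2}}{3}\right) \left(4 + 5\right) + \left(\frac{1}{2 \cdot 8} - 8\right)\right) = 8 \left(\left(\frac{1}{3} + \frac{2}{3} \cdot 9\right) 9 + \left(\frac{1}{2} \cdot \frac{1}{8} - 8\right)\right) = 8 \left(\left(\frac{1}{3} + 6\right) 9 + \left(\frac{1}{16} - 8\right)\right) = 8 \left(\frac{19}{3} \cdot 9 - \frac{127}{16}\right) = 8 \left(57 - \frac{127}{16}\right) = 8 \cdot \frac{785}{16} = \frac{785}{2}$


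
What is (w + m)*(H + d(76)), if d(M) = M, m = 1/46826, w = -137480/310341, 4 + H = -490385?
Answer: 3156305671817507/14532027666 ≈ 2.1720e+5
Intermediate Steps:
H = -490389 (H = -4 - 490385 = -490389)
w = -137480/310341 (w = -137480*1/310341 = -137480/310341 ≈ -0.44300)
m = 1/46826 ≈ 2.1356e-5
(w + m)*(H + d(76)) = (-137480/310341 + 1/46826)*(-490389 + 76) = -6437328139/14532027666*(-490313) = 3156305671817507/14532027666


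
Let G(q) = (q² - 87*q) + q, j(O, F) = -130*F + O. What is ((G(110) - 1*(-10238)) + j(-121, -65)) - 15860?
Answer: 5347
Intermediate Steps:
j(O, F) = O - 130*F
G(q) = q² - 86*q
((G(110) - 1*(-10238)) + j(-121, -65)) - 15860 = ((110*(-86 + 110) - 1*(-10238)) + (-121 - 130*(-65))) - 15860 = ((110*24 + 10238) + (-121 + 8450)) - 15860 = ((2640 + 10238) + 8329) - 15860 = (12878 + 8329) - 15860 = 21207 - 15860 = 5347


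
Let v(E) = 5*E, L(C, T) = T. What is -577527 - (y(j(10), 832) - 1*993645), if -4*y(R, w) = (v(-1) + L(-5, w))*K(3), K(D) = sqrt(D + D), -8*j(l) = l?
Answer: 416118 + 827*sqrt(6)/4 ≈ 4.1662e+5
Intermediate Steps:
j(l) = -l/8
K(D) = sqrt(2)*sqrt(D) (K(D) = sqrt(2*D) = sqrt(2)*sqrt(D))
y(R, w) = -sqrt(6)*(-5 + w)/4 (y(R, w) = -(5*(-1) + w)*sqrt(2)*sqrt(3)/4 = -(-5 + w)*sqrt(6)/4 = -sqrt(6)*(-5 + w)/4)
-577527 - (y(j(10), 832) - 1*993645) = -577527 - (sqrt(6)*(5 - 1*832)/4 - 1*993645) = -577527 - (sqrt(6)*(5 - 832)/4 - 993645) = -577527 - ((1/4)*sqrt(6)*(-827) - 993645) = -577527 - (-827*sqrt(6)/4 - 993645) = -577527 - (-993645 - 827*sqrt(6)/4) = -577527 + (993645 + 827*sqrt(6)/4) = 416118 + 827*sqrt(6)/4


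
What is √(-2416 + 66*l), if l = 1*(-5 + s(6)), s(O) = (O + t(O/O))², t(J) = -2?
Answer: 13*I*√10 ≈ 41.11*I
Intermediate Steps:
s(O) = (-2 + O)² (s(O) = (O - 2)² = (-2 + O)²)
l = 11 (l = 1*(-5 + (-2 + 6)²) = 1*(-5 + 4²) = 1*(-5 + 16) = 1*11 = 11)
√(-2416 + 66*l) = √(-2416 + 66*11) = √(-2416 + 726) = √(-1690) = 13*I*√10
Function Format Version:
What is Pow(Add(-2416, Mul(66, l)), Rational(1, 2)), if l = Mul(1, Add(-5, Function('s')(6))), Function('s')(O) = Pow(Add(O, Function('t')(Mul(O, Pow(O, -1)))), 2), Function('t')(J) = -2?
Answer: Mul(13, I, Pow(10, Rational(1, 2))) ≈ Mul(41.110, I)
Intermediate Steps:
Function('s')(O) = Pow(Add(-2, O), 2) (Function('s')(O) = Pow(Add(O, -2), 2) = Pow(Add(-2, O), 2))
l = 11 (l = Mul(1, Add(-5, Pow(Add(-2, 6), 2))) = Mul(1, Add(-5, Pow(4, 2))) = Mul(1, Add(-5, 16)) = Mul(1, 11) = 11)
Pow(Add(-2416, Mul(66, l)), Rational(1, 2)) = Pow(Add(-2416, Mul(66, 11)), Rational(1, 2)) = Pow(Add(-2416, 726), Rational(1, 2)) = Pow(-1690, Rational(1, 2)) = Mul(13, I, Pow(10, Rational(1, 2)))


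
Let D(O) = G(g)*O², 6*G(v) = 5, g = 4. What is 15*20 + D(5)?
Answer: 1925/6 ≈ 320.83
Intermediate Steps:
G(v) = ⅚ (G(v) = (⅙)*5 = ⅚)
D(O) = 5*O²/6
15*20 + D(5) = 15*20 + (⅚)*5² = 300 + (⅚)*25 = 300 + 125/6 = 1925/6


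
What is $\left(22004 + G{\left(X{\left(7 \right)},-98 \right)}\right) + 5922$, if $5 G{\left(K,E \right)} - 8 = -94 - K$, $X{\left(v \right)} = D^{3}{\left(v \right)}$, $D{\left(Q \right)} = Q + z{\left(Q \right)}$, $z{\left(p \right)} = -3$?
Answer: $27896$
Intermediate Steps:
$D{\left(Q \right)} = -3 + Q$ ($D{\left(Q \right)} = Q - 3 = -3 + Q$)
$X{\left(v \right)} = \left(-3 + v\right)^{3}$
$G{\left(K,E \right)} = - \frac{86}{5} - \frac{K}{5}$ ($G{\left(K,E \right)} = \frac{8}{5} + \frac{-94 - K}{5} = \frac{8}{5} - \left(\frac{94}{5} + \frac{K}{5}\right) = - \frac{86}{5} - \frac{K}{5}$)
$\left(22004 + G{\left(X{\left(7 \right)},-98 \right)}\right) + 5922 = \left(22004 - \left(\frac{86}{5} + \frac{\left(-3 + 7\right)^{3}}{5}\right)\right) + 5922 = \left(22004 - \left(\frac{86}{5} + \frac{4^{3}}{5}\right)\right) + 5922 = \left(22004 - 30\right) + 5922 = 21974 + 5922 = 27896$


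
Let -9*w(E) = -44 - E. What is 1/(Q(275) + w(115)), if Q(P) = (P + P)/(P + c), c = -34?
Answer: 723/14423 ≈ 0.050128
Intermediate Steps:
Q(P) = 2*P/(-34 + P) (Q(P) = (P + P)/(P - 34) = (2*P)/(-34 + P) = 2*P/(-34 + P))
w(E) = 44/9 + E/9 (w(E) = -(-44 - E)/9 = 44/9 + E/9)
1/(Q(275) + w(115)) = 1/(2*275/(-34 + 275) + (44/9 + (⅑)*115)) = 1/(2*275/241 + (44/9 + 115/9)) = 1/(2*275*(1/241) + 53/3) = 1/(550/241 + 53/3) = 1/(14423/723) = 723/14423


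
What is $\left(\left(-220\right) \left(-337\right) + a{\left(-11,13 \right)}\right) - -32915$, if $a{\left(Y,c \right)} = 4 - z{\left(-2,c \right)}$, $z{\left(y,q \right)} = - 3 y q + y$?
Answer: $106983$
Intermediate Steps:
$z{\left(y,q \right)} = y - 3 q y$ ($z{\left(y,q \right)} = - 3 q y + y = y - 3 q y$)
$a{\left(Y,c \right)} = 6 - 6 c$ ($a{\left(Y,c \right)} = 4 - - 2 \left(1 - 3 c\right) = 4 - \left(-2 + 6 c\right) = 6 - 6 c$)
$\left(\left(-220\right) \left(-337\right) + a{\left(-11,13 \right)}\right) - -32915 = \left(\left(-220\right) \left(-337\right) + \left(6 - 78\right)\right) - -32915 = \left(74140 + \left(6 - 78\right)\right) + 32915 = \left(74140 - 72\right) + 32915 = 74068 + 32915 = 106983$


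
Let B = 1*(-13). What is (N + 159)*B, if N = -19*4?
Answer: -1079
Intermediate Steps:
N = -76
B = -13
(N + 159)*B = (-76 + 159)*(-13) = 83*(-13) = -1079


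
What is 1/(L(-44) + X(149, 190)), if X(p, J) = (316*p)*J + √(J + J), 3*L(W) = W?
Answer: 20128377/180067360289869 - 9*√95/360134720579738 ≈ 1.1178e-7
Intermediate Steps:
L(W) = W/3
X(p, J) = √2*√J + 316*J*p (X(p, J) = 316*J*p + √(2*J) = 316*J*p + √2*√J = √2*√J + 316*J*p)
1/(L(-44) + X(149, 190)) = 1/((⅓)*(-44) + (√2*√190 + 316*190*149)) = 1/(-44/3 + (2*√95 + 8945960)) = 1/(-44/3 + (8945960 + 2*√95)) = 1/(26837836/3 + 2*√95)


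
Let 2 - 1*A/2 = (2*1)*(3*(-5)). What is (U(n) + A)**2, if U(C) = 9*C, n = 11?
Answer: 26569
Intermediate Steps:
A = 64 (A = 4 - 2*2*1*3*(-5) = 4 - 4*(-15) = 4 - 2*(-30) = 4 + 60 = 64)
(U(n) + A)**2 = (9*11 + 64)**2 = (99 + 64)**2 = 163**2 = 26569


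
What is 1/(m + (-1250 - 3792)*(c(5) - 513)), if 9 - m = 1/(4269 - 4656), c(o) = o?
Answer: 387/991240516 ≈ 3.9042e-7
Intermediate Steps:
m = 3484/387 (m = 9 - 1/(4269 - 4656) = 9 - 1/(-387) = 9 - 1*(-1/387) = 9 + 1/387 = 3484/387 ≈ 9.0026)
1/(m + (-1250 - 3792)*(c(5) - 513)) = 1/(3484/387 + (-1250 - 3792)*(5 - 513)) = 1/(3484/387 - 5042*(-508)) = 1/(3484/387 + 2561336) = 1/(991240516/387) = 387/991240516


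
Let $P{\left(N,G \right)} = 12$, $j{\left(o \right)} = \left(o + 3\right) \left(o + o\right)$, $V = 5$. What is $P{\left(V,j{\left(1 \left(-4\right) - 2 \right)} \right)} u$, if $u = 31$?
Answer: $372$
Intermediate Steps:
$j{\left(o \right)} = 2 o \left(3 + o\right)$ ($j{\left(o \right)} = \left(3 + o\right) 2 o = 2 o \left(3 + o\right)$)
$P{\left(V,j{\left(1 \left(-4\right) - 2 \right)} \right)} u = 12 \cdot 31 = 372$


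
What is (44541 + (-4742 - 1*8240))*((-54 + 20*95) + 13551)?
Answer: 485913923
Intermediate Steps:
(44541 + (-4742 - 1*8240))*((-54 + 20*95) + 13551) = (44541 + (-4742 - 8240))*((-54 + 1900) + 13551) = (44541 - 12982)*(1846 + 13551) = 31559*15397 = 485913923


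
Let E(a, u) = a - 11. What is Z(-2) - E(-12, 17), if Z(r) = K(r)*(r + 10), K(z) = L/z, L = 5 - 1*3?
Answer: 15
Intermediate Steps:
L = 2 (L = 5 - 3 = 2)
K(z) = 2/z
E(a, u) = -11 + a
Z(r) = 2*(10 + r)/r (Z(r) = (2/r)*(r + 10) = (2/r)*(10 + r) = 2*(10 + r)/r)
Z(-2) - E(-12, 17) = (2 + 20/(-2)) - (-11 - 12) = (2 + 20*(-½)) - 1*(-23) = (2 - 10) + 23 = -8 + 23 = 15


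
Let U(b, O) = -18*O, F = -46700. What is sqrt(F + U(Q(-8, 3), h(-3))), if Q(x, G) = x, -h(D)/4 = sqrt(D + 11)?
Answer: 2*sqrt(-11675 + 36*sqrt(2)) ≈ 215.63*I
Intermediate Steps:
h(D) = -4*sqrt(11 + D) (h(D) = -4*sqrt(D + 11) = -4*sqrt(11 + D))
sqrt(F + U(Q(-8, 3), h(-3))) = sqrt(-46700 - (-72)*sqrt(11 - 3)) = sqrt(-46700 - (-72)*sqrt(8)) = sqrt(-46700 - (-72)*2*sqrt(2)) = sqrt(-46700 - (-144)*sqrt(2)) = sqrt(-46700 + 144*sqrt(2))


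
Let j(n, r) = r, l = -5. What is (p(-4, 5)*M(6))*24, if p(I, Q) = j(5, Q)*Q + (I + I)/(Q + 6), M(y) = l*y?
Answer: -192240/11 ≈ -17476.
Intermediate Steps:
M(y) = -5*y
p(I, Q) = Q**2 + 2*I/(6 + Q) (p(I, Q) = Q*Q + (I + I)/(Q + 6) = Q**2 + (2*I)/(6 + Q) = Q**2 + 2*I/(6 + Q))
(p(-4, 5)*M(6))*24 = (((5**3 + 2*(-4) + 6*5**2)/(6 + 5))*(-5*6))*24 = (((125 - 8 + 6*25)/11)*(-30))*24 = (((125 - 8 + 150)/11)*(-30))*24 = (((1/11)*267)*(-30))*24 = ((267/11)*(-30))*24 = -8010/11*24 = -192240/11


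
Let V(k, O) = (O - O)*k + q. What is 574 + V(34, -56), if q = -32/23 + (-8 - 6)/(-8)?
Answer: 52841/92 ≈ 574.36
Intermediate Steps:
q = 33/92 (q = -32*1/23 - 14*(-1/8) = -32/23 + 7/4 = 33/92 ≈ 0.35870)
V(k, O) = 33/92 (V(k, O) = (O - O)*k + 33/92 = 0*k + 33/92 = 0 + 33/92 = 33/92)
574 + V(34, -56) = 574 + 33/92 = 52841/92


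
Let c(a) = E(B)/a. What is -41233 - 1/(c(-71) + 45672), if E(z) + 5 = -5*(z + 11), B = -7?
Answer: -133707774792/3242737 ≈ -41233.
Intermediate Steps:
E(z) = -60 - 5*z (E(z) = -5 - 5*(z + 11) = -5 - 5*(11 + z) = -5 + (-55 - 5*z) = -60 - 5*z)
c(a) = -25/a (c(a) = (-60 - 5*(-7))/a = (-60 + 35)/a = -25/a)
-41233 - 1/(c(-71) + 45672) = -41233 - 1/(-25/(-71) + 45672) = -41233 - 1/(-25*(-1/71) + 45672) = -41233 - 1/(25/71 + 45672) = -41233 - 1/3242737/71 = -41233 - 1*71/3242737 = -41233 - 71/3242737 = -133707774792/3242737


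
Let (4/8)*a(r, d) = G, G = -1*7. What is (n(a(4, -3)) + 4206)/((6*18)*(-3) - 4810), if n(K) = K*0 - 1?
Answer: -4205/5134 ≈ -0.81905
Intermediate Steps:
G = -7
a(r, d) = -14 (a(r, d) = 2*(-7) = -14)
n(K) = -1 (n(K) = 0 - 1 = -1)
(n(a(4, -3)) + 4206)/((6*18)*(-3) - 4810) = (-1 + 4206)/((6*18)*(-3) - 4810) = 4205/(108*(-3) - 4810) = 4205/(-324 - 4810) = 4205/(-5134) = 4205*(-1/5134) = -4205/5134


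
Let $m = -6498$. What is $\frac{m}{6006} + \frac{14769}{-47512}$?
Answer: $- \frac{66239265}{47559512} \approx -1.3928$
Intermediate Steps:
$\frac{m}{6006} + \frac{14769}{-47512} = - \frac{6498}{6006} + \frac{14769}{-47512} = \left(-6498\right) \frac{1}{6006} + 14769 \left(- \frac{1}{47512}\right) = - \frac{1083}{1001} - \frac{14769}{47512} = - \frac{66239265}{47559512}$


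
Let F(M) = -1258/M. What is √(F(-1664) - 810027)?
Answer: 7*I*√178800895/104 ≈ 900.01*I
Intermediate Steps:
√(F(-1664) - 810027) = √(-1258/(-1664) - 810027) = √(-1258*(-1/1664) - 810027) = √(629/832 - 810027) = √(-673941835/832) = 7*I*√178800895/104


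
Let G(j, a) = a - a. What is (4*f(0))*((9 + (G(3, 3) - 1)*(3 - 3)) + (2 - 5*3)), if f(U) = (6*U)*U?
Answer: 0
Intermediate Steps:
G(j, a) = 0
f(U) = 6*U²
(4*f(0))*((9 + (G(3, 3) - 1)*(3 - 3)) + (2 - 5*3)) = (4*(6*0²))*((9 + (0 - 1)*(3 - 3)) + (2 - 5*3)) = (4*(6*0))*((9 - 1*0) + (2 - 15)) = (4*0)*((9 + 0) - 13) = 0*(9 - 13) = 0*(-4) = 0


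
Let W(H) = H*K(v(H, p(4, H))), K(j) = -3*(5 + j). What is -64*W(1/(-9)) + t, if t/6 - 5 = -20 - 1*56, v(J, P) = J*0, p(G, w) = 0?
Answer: -1598/3 ≈ -532.67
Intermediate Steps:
v(J, P) = 0
t = -426 (t = 30 + 6*(-20 - 1*56) = 30 + 6*(-20 - 56) = 30 + 6*(-76) = 30 - 456 = -426)
K(j) = -15 - 3*j
W(H) = -15*H (W(H) = H*(-15 - 3*0) = H*(-15 + 0) = H*(-15) = -15*H)
-64*W(1/(-9)) + t = -(-960)/(-9) - 426 = -(-960)*(-1)/9 - 426 = -64*5/3 - 426 = -320/3 - 426 = -1598/3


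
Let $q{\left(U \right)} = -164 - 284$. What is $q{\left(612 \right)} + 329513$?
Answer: $329065$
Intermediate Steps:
$q{\left(U \right)} = -448$
$q{\left(612 \right)} + 329513 = -448 + 329513 = 329065$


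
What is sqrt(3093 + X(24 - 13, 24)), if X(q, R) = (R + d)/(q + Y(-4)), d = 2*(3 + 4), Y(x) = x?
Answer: 23*sqrt(287)/7 ≈ 55.664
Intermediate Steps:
d = 14 (d = 2*7 = 14)
X(q, R) = (14 + R)/(-4 + q) (X(q, R) = (R + 14)/(q - 4) = (14 + R)/(-4 + q))
sqrt(3093 + X(24 - 13, 24)) = sqrt(3093 + (14 + 24)/(-4 + (24 - 13))) = sqrt(3093 + 38/(-4 + 11)) = sqrt(3093 + 38/7) = sqrt(21689/7) = 23*sqrt(287)/7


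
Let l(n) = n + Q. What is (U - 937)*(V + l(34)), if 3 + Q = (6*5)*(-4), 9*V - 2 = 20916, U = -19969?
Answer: -420566002/9 ≈ -4.6730e+7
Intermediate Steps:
V = 20918/9 (V = 2/9 + (⅑)*20916 = 2/9 + 2324 = 20918/9 ≈ 2324.2)
Q = -123 (Q = -3 + (6*5)*(-4) = -3 + 30*(-4) = -3 - 120 = -123)
l(n) = -123 + n (l(n) = n - 123 = -123 + n)
(U - 937)*(V + l(34)) = (-19969 - 937)*(20918/9 + (-123 + 34)) = -20906*(20918/9 - 89) = -20906*20117/9 = -420566002/9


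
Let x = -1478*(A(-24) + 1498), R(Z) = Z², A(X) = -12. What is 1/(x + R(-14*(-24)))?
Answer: -1/2083412 ≈ -4.7998e-7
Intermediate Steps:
x = -2196308 (x = -1478*(-12 + 1498) = -1478*1486 = -2196308)
1/(x + R(-14*(-24))) = 1/(-2196308 + (-14*(-24))²) = 1/(-2196308 + 336²) = 1/(-2196308 + 112896) = 1/(-2083412) = -1/2083412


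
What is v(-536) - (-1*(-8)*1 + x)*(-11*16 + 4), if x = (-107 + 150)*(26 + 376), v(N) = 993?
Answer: 2975561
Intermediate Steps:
x = 17286 (x = 43*402 = 17286)
v(-536) - (-1*(-8)*1 + x)*(-11*16 + 4) = 993 - (-1*(-8)*1 + 17286)*(-11*16 + 4) = 993 - (8*1 + 17286)*(-176 + 4) = 993 - (8 + 17286)*(-172) = 993 - 17294*(-172) = 993 - 1*(-2974568) = 993 + 2974568 = 2975561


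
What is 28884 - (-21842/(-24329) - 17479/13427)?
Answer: 9435537785029/326665483 ≈ 28884.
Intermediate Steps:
28884 - (-21842/(-24329) - 17479/13427) = 28884 - (-21842*(-1/24329) - 17479*1/13427) = 28884 - (21842/24329 - 17479/13427) = 28884 - 1*(-131974057/326665483) = 28884 + 131974057/326665483 = 9435537785029/326665483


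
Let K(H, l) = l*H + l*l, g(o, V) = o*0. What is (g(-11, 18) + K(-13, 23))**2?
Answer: 52900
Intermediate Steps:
g(o, V) = 0
K(H, l) = l**2 + H*l (K(H, l) = H*l + l**2 = l**2 + H*l)
(g(-11, 18) + K(-13, 23))**2 = (0 + 23*(-13 + 23))**2 = (0 + 23*10)**2 = (0 + 230)**2 = 230**2 = 52900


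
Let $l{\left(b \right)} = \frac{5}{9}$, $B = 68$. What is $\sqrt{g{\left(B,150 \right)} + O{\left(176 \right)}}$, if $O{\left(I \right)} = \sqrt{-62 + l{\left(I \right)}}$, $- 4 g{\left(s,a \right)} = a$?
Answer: $\frac{\sqrt{-1350 + 12 i \sqrt{553}}}{6} \approx 0.63659 + 6.1567 i$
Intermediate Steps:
$g{\left(s,a \right)} = - \frac{a}{4}$
$l{\left(b \right)} = \frac{5}{9}$ ($l{\left(b \right)} = 5 \cdot \frac{1}{9} = \frac{5}{9}$)
$O{\left(I \right)} = \frac{i \sqrt{553}}{3}$ ($O{\left(I \right)} = \sqrt{-62 + \frac{5}{9}} = \sqrt{- \frac{553}{9}} = \frac{i \sqrt{553}}{3}$)
$\sqrt{g{\left(B,150 \right)} + O{\left(176 \right)}} = \sqrt{\left(- \frac{1}{4}\right) 150 + \frac{i \sqrt{553}}{3}} = \sqrt{- \frac{75}{2} + \frac{i \sqrt{553}}{3}}$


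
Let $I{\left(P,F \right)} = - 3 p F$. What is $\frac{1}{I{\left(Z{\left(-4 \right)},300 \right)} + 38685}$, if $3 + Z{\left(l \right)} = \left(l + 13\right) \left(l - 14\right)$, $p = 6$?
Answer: $\frac{1}{33285} \approx 3.0044 \cdot 10^{-5}$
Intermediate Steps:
$Z{\left(l \right)} = -3 + \left(-14 + l\right) \left(13 + l\right)$ ($Z{\left(l \right)} = -3 + \left(l + 13\right) \left(l - 14\right) = -3 + \left(13 + l\right) \left(-14 + l\right) = -3 + \left(-14 + l\right) \left(13 + l\right)$)
$I{\left(P,F \right)} = - 18 F$ ($I{\left(P,F \right)} = \left(-3\right) 6 F = - 18 F$)
$\frac{1}{I{\left(Z{\left(-4 \right)},300 \right)} + 38685} = \frac{1}{\left(-18\right) 300 + 38685} = \frac{1}{-5400 + 38685} = \frac{1}{33285}$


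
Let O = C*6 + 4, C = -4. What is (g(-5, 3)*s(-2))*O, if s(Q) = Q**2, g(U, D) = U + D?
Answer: 160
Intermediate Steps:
O = -20 (O = -4*6 + 4 = -24 + 4 = -20)
g(U, D) = D + U
(g(-5, 3)*s(-2))*O = ((3 - 5)*(-2)**2)*(-20) = -2*4*(-20) = -8*(-20) = 160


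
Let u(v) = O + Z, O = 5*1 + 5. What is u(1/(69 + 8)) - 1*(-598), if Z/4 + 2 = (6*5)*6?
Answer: 1320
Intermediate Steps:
O = 10 (O = 5 + 5 = 10)
Z = 712 (Z = -8 + 4*((6*5)*6) = -8 + 4*(30*6) = -8 + 4*180 = -8 + 720 = 712)
u(v) = 722 (u(v) = 10 + 712 = 722)
u(1/(69 + 8)) - 1*(-598) = 722 - 1*(-598) = 722 + 598 = 1320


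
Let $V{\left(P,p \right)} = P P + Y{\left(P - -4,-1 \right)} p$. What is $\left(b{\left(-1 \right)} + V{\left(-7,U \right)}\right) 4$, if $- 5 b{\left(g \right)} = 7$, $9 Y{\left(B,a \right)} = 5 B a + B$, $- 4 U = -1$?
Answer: $\frac{2876}{15} \approx 191.73$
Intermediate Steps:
$U = \frac{1}{4}$ ($U = \left(- \frac{1}{4}\right) \left(-1\right) = \frac{1}{4} \approx 0.25$)
$Y{\left(B,a \right)} = \frac{B}{9} + \frac{5 B a}{9}$ ($Y{\left(B,a \right)} = \frac{5 B a + B}{9} = \frac{B + 5 B a}{9} = \frac{B}{9} + \frac{5 B a}{9}$)
$b{\left(g \right)} = - \frac{7}{5}$ ($b{\left(g \right)} = \left(- \frac{1}{5}\right) 7 = - \frac{7}{5}$)
$V{\left(P,p \right)} = P^{2} + p \left(- \frac{16}{9} - \frac{4 P}{9}\right)$ ($V{\left(P,p \right)} = P P + \frac{\left(P - -4\right) \left(1 + 5 \left(-1\right)\right)}{9} p = P^{2} + \frac{\left(P + 4\right) \left(1 - 5\right)}{9} p = P^{2} + \frac{1}{9} \left(4 + P\right) \left(-4\right) p = P^{2} + \left(- \frac{16}{9} - \frac{4 P}{9}\right) p = P^{2} + p \left(- \frac{16}{9} - \frac{4 P}{9}\right)$)
$\left(b{\left(-1 \right)} + V{\left(-7,U \right)}\right) 4 = \left(- \frac{7}{5} + \left(\left(-7\right)^{2} - \frac{4 - 7}{9}\right)\right) 4 = \left(- \frac{7}{5} + \left(49 - \frac{1}{9} \left(-3\right)\right)\right) 4 = \left(- \frac{7}{5} + \left(49 + \frac{1}{3}\right)\right) 4 = \left(- \frac{7}{5} + \frac{148}{3}\right) 4 = \frac{719}{15} \cdot 4 = \frac{2876}{15}$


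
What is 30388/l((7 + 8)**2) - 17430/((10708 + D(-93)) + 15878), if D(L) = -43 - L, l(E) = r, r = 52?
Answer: 101063551/173134 ≈ 583.73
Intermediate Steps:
l(E) = 52
30388/l((7 + 8)**2) - 17430/((10708 + D(-93)) + 15878) = 30388/52 - 17430/((10708 + (-43 - 1*(-93))) + 15878) = 30388*(1/52) - 17430/((10708 + (-43 + 93)) + 15878) = 7597/13 - 17430/((10708 + 50) + 15878) = 7597/13 - 17430/(10758 + 15878) = 7597/13 - 17430/26636 = 7597/13 - 17430*1/26636 = 7597/13 - 8715/13318 = 101063551/173134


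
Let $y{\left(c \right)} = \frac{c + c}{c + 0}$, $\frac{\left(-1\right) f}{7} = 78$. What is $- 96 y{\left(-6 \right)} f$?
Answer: $104832$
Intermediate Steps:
$f = -546$ ($f = \left(-7\right) 78 = -546$)
$y{\left(c \right)} = 2$ ($y{\left(c \right)} = \frac{2 c}{c} = 2$)
$- 96 y{\left(-6 \right)} f = \left(-96\right) 2 \left(-546\right) = \left(-192\right) \left(-546\right) = 104832$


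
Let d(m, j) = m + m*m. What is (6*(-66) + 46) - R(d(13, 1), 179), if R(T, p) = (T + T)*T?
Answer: -66598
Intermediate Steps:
d(m, j) = m + m²
R(T, p) = 2*T² (R(T, p) = (2*T)*T = 2*T²)
(6*(-66) + 46) - R(d(13, 1), 179) = (6*(-66) + 46) - 2*(13*(1 + 13))² = (-396 + 46) - 2*(13*14)² = -350 - 2*182² = -350 - 2*33124 = -350 - 1*66248 = -350 - 66248 = -66598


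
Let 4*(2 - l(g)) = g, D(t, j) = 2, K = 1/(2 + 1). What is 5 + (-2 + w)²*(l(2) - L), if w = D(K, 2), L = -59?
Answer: 5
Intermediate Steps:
K = ⅓ (K = 1/3 = ⅓ ≈ 0.33333)
l(g) = 2 - g/4
w = 2
5 + (-2 + w)²*(l(2) - L) = 5 + (-2 + 2)²*((2 - ¼*2) - 1*(-59)) = 5 + 0²*((2 - ½) + 59) = 5 + 0*(3/2 + 59) = 5 + 0*(121/2) = 5 + 0 = 5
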